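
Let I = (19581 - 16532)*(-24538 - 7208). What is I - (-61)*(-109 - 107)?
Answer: -96806730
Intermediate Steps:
I = -96793554 (I = 3049*(-31746) = -96793554)
I - (-61)*(-109 - 107) = -96793554 - (-61)*(-109 - 107) = -96793554 - (-61)*(-216) = -96793554 - 1*13176 = -96793554 - 13176 = -96806730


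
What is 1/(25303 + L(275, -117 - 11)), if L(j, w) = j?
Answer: 1/25578 ≈ 3.9096e-5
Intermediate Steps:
1/(25303 + L(275, -117 - 11)) = 1/(25303 + 275) = 1/25578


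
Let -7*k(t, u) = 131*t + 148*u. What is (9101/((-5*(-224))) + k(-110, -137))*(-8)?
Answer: -794123/20 ≈ -39706.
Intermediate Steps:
k(t, u) = -148*u/7 - 131*t/7 (k(t, u) = -(131*t + 148*u)/7 = -148*u/7 - 131*t/7)
(9101/((-5*(-224))) + k(-110, -137))*(-8) = (9101/((-5*(-224))) + (-148/7*(-137) - 131/7*(-110)))*(-8) = (9101/1120 + (20276/7 + 14410/7))*(-8) = (9101*(1/1120) + 34686/7)*(-8) = (9101/1120 + 34686/7)*(-8) = (794123/160)*(-8) = -794123/20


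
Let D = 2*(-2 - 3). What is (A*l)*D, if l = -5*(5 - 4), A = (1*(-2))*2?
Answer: -200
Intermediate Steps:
D = -10 (D = 2*(-5) = -10)
A = -4 (A = -2*2 = -4)
l = -5 (l = -5*1 = -5)
(A*l)*D = -4*(-5)*(-10) = 20*(-10) = -200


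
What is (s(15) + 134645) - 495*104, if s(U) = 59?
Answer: 83224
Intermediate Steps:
(s(15) + 134645) - 495*104 = (59 + 134645) - 495*104 = 134704 - 51480 = 83224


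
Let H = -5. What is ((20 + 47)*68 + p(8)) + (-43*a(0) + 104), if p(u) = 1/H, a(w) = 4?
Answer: 22439/5 ≈ 4487.8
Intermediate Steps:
p(u) = -⅕ (p(u) = 1/(-5) = -⅕)
((20 + 47)*68 + p(8)) + (-43*a(0) + 104) = ((20 + 47)*68 - ⅕) + (-43*4 + 104) = (67*68 - ⅕) + (-172 + 104) = (4556 - ⅕) - 68 = 22779/5 - 68 = 22439/5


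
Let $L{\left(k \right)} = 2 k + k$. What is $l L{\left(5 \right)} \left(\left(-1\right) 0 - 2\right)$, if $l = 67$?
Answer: $-2010$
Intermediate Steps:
$L{\left(k \right)} = 3 k$
$l L{\left(5 \right)} \left(\left(-1\right) 0 - 2\right) = 67 \cdot 3 \cdot 5 \left(\left(-1\right) 0 - 2\right) = 67 \cdot 15 \left(0 - 2\right) = 67 \cdot 15 \left(-2\right) = 67 \left(-30\right) = -2010$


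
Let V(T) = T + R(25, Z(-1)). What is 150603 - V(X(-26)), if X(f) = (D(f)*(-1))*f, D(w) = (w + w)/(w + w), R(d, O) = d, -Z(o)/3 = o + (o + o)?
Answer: 150552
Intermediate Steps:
Z(o) = -9*o (Z(o) = -3*(o + (o + o)) = -3*(o + 2*o) = -9*o)
D(w) = 1 (D(w) = (2*w)/((2*w)) = (2*w)*(1/(2*w)) = 1)
X(f) = -f (X(f) = (1*(-1))*f = -f)
V(T) = 25 + T (V(T) = T + 25 = 25 + T)
150603 - V(X(-26)) = 150603 - (25 - 1*(-26)) = 150603 - (25 + 26) = 150603 - 1*51 = 150603 - 51 = 150552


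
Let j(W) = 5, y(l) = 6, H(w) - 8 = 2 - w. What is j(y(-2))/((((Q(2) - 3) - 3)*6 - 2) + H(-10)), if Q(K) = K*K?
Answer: ⅚ ≈ 0.83333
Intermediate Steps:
H(w) = 10 - w (H(w) = 8 + (2 - w) = 10 - w)
Q(K) = K²
j(y(-2))/((((Q(2) - 3) - 3)*6 - 2) + H(-10)) = 5/((((2² - 3) - 3)*6 - 2) + (10 - 1*(-10))) = 5/((((4 - 3) - 3)*6 - 2) + (10 + 10)) = 5/(((1 - 3)*6 - 2) + 20) = 5/((-2*6 - 2) + 20) = 5/((-12 - 2) + 20) = 5/(-14 + 20) = 5/6 = 5*(⅙) = ⅚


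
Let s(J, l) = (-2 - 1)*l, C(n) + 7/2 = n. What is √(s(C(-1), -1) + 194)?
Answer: √197 ≈ 14.036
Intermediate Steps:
C(n) = -7/2 + n
s(J, l) = -3*l
√(s(C(-1), -1) + 194) = √(-3*(-1) + 194) = √(3 + 194) = √197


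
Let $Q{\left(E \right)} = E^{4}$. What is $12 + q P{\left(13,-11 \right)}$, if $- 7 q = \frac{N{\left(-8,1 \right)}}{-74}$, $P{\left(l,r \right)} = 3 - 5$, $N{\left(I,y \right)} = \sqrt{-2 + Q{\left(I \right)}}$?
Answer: $12 - \frac{\sqrt{4094}}{259} \approx 11.753$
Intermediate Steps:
$N{\left(I,y \right)} = \sqrt{-2 + I^{4}}$
$P{\left(l,r \right)} = -2$
$q = \frac{\sqrt{4094}}{518}$ ($q = - \frac{\sqrt{-2 + \left(-8\right)^{4}} \frac{1}{-74}}{7} = - \frac{\sqrt{-2 + 4096} \left(- \frac{1}{74}\right)}{7} = - \frac{\sqrt{4094} \left(- \frac{1}{74}\right)}{7} = - \frac{\left(- \frac{1}{74}\right) \sqrt{4094}}{7} = \frac{\sqrt{4094}}{518} \approx 0.12352$)
$12 + q P{\left(13,-11 \right)} = 12 + \frac{\sqrt{4094}}{518} \left(-2\right) = 12 - \frac{\sqrt{4094}}{259}$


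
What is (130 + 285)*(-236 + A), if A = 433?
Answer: 81755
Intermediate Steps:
(130 + 285)*(-236 + A) = (130 + 285)*(-236 + 433) = 415*197 = 81755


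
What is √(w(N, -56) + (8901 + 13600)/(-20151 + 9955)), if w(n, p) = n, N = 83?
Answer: √2099782083/5098 ≈ 8.9885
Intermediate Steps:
√(w(N, -56) + (8901 + 13600)/(-20151 + 9955)) = √(83 + (8901 + 13600)/(-20151 + 9955)) = √(83 + 22501/(-10196)) = √(83 + 22501*(-1/10196)) = √(83 - 22501/10196) = √(823767/10196) = √2099782083/5098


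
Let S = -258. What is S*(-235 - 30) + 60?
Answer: 68430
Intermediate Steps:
S*(-235 - 30) + 60 = -258*(-235 - 30) + 60 = -258*(-265) + 60 = 68370 + 60 = 68430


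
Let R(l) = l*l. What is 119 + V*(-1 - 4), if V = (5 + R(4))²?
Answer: -2086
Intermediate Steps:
R(l) = l²
V = 441 (V = (5 + 4²)² = (5 + 16)² = 21² = 441)
119 + V*(-1 - 4) = 119 + 441*(-1 - 4) = 119 + 441*(-5) = 119 - 2205 = -2086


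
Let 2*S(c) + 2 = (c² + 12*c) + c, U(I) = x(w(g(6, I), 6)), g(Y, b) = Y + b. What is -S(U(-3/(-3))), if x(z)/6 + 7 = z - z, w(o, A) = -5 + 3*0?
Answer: -608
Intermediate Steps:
w(o, A) = -5 (w(o, A) = -5 + 0 = -5)
x(z) = -42 (x(z) = -42 + 6*(z - z) = -42 + 6*0 = -42 + 0 = -42)
U(I) = -42
S(c) = -1 + c²/2 + 13*c/2 (S(c) = -1 + ((c² + 12*c) + c)/2 = -1 + (c² + 13*c)/2 = -1 + (c²/2 + 13*c/2) = -1 + c²/2 + 13*c/2)
-S(U(-3/(-3))) = -(-1 + (½)*(-42)² + (13/2)*(-42)) = -(-1 + (½)*1764 - 273) = -(-1 + 882 - 273) = -1*608 = -608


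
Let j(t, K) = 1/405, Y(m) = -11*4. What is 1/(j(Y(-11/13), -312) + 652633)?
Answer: 405/264316366 ≈ 1.5323e-6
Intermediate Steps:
Y(m) = -44
j(t, K) = 1/405
1/(j(Y(-11/13), -312) + 652633) = 1/(1/405 + 652633) = 1/(264316366/405) = 405/264316366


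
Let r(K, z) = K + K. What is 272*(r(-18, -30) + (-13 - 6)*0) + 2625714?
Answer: 2615922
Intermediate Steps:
r(K, z) = 2*K
272*(r(-18, -30) + (-13 - 6)*0) + 2625714 = 272*(2*(-18) + (-13 - 6)*0) + 2625714 = 272*(-36 - 19*0) + 2625714 = 272*(-36 + 0) + 2625714 = 272*(-36) + 2625714 = -9792 + 2625714 = 2615922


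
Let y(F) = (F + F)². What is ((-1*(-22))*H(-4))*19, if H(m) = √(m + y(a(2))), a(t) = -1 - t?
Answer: 1672*√2 ≈ 2364.6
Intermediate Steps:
y(F) = 4*F² (y(F) = (2*F)² = 4*F²)
H(m) = √(36 + m) (H(m) = √(m + 4*(-1 - 1*2)²) = √(m + 4*(-1 - 2)²) = √(m + 4*(-3)²) = √(m + 4*9) = √(m + 36) = √(36 + m))
((-1*(-22))*H(-4))*19 = ((-1*(-22))*√(36 - 4))*19 = (22*√32)*19 = (22*(4*√2))*19 = (88*√2)*19 = 1672*√2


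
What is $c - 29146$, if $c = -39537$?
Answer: $-68683$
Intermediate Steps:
$c - 29146 = -39537 - 29146 = -68683$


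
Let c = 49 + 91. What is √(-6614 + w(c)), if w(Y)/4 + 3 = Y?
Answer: 3*I*√674 ≈ 77.885*I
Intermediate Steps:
c = 140
w(Y) = -12 + 4*Y
√(-6614 + w(c)) = √(-6614 + (-12 + 4*140)) = √(-6614 + (-12 + 560)) = √(-6614 + 548) = √(-6066) = 3*I*√674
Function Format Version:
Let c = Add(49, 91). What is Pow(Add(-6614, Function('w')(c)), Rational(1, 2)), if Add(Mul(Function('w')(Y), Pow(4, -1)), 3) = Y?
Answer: Mul(3, I, Pow(674, Rational(1, 2))) ≈ Mul(77.885, I)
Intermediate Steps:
c = 140
Function('w')(Y) = Add(-12, Mul(4, Y))
Pow(Add(-6614, Function('w')(c)), Rational(1, 2)) = Pow(Add(-6614, Add(-12, Mul(4, 140))), Rational(1, 2)) = Pow(Add(-6614, Add(-12, 560)), Rational(1, 2)) = Pow(Add(-6614, 548), Rational(1, 2)) = Pow(-6066, Rational(1, 2)) = Mul(3, I, Pow(674, Rational(1, 2)))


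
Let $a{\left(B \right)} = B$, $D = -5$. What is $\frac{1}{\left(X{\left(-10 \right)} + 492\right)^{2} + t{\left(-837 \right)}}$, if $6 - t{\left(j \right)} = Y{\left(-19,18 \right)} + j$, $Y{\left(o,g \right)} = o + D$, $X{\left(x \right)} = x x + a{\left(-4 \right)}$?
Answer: $\frac{1}{346611} \approx 2.8851 \cdot 10^{-6}$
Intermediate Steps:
$X{\left(x \right)} = -4 + x^{2}$ ($X{\left(x \right)} = x x - 4 = x^{2} - 4 = -4 + x^{2}$)
$Y{\left(o,g \right)} = -5 + o$ ($Y{\left(o,g \right)} = o - 5 = -5 + o$)
$t{\left(j \right)} = 30 - j$ ($t{\left(j \right)} = 6 - \left(\left(-5 - 19\right) + j\right) = 6 - \left(-24 + j\right) = 30 - j$)
$\frac{1}{\left(X{\left(-10 \right)} + 492\right)^{2} + t{\left(-837 \right)}} = \frac{1}{\left(\left(-4 + \left(-10\right)^{2}\right) + 492\right)^{2} + \left(30 - -837\right)} = \frac{1}{\left(\left(-4 + 100\right) + 492\right)^{2} + \left(30 + 837\right)} = \frac{1}{\left(96 + 492\right)^{2} + 867} = \frac{1}{588^{2} + 867} = \frac{1}{345744 + 867} = \frac{1}{346611}$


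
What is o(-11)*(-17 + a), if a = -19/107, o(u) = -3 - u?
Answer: -14704/107 ≈ -137.42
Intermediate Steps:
a = -19/107 (a = -19*1/107 = -19/107 ≈ -0.17757)
o(-11)*(-17 + a) = (-3 - 1*(-11))*(-17 - 19/107) = (-3 + 11)*(-1838/107) = 8*(-1838/107) = -14704/107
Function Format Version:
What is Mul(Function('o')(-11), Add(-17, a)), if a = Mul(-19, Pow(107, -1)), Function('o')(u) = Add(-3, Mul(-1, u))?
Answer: Rational(-14704, 107) ≈ -137.42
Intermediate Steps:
a = Rational(-19, 107) (a = Mul(-19, Rational(1, 107)) = Rational(-19, 107) ≈ -0.17757)
Mul(Function('o')(-11), Add(-17, a)) = Mul(Add(-3, Mul(-1, -11)), Add(-17, Rational(-19, 107))) = Mul(Add(-3, 11), Rational(-1838, 107)) = Mul(8, Rational(-1838, 107)) = Rational(-14704, 107)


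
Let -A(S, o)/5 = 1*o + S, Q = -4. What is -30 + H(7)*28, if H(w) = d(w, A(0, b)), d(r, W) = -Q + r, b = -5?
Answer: 278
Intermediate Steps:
A(S, o) = -5*S - 5*o (A(S, o) = -5*(1*o + S) = -5*(o + S) = -5*(S + o) = -5*S - 5*o)
d(r, W) = 4 + r (d(r, W) = -1*(-4) + r = 4 + r)
H(w) = 4 + w
-30 + H(7)*28 = -30 + (4 + 7)*28 = -30 + 11*28 = -30 + 308 = 278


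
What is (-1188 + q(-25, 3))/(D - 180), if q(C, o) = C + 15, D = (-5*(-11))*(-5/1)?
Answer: 1198/455 ≈ 2.6330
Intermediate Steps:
D = -275 (D = 55*(-5*1) = 55*(-5) = -275)
q(C, o) = 15 + C
(-1188 + q(-25, 3))/(D - 180) = (-1188 + (15 - 25))/(-275 - 180) = (-1188 - 10)/(-455) = -1198*(-1/455) = 1198/455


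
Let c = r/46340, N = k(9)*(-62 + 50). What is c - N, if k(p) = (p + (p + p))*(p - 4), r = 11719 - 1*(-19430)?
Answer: 75101949/46340 ≈ 1620.7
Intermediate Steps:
r = 31149 (r = 11719 + 19430 = 31149)
k(p) = 3*p*(-4 + p) (k(p) = (p + 2*p)*(-4 + p) = (3*p)*(-4 + p) = 3*p*(-4 + p))
N = -1620 (N = (3*9*(-4 + 9))*(-62 + 50) = (3*9*5)*(-12) = 135*(-12) = -1620)
c = 31149/46340 ≈ 0.67218
c - N = 31149/46340 - 1*(-1620) = 31149/46340 + 1620 = 75101949/46340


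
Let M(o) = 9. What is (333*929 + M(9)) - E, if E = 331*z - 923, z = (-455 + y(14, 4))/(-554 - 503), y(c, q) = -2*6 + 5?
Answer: 46831793/151 ≈ 3.1014e+5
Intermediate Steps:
y(c, q) = -7 (y(c, q) = -12 + 5 = -7)
z = 66/151 (z = (-455 - 7)/(-554 - 503) = -462/(-1057) = -462*(-1/1057) = 66/151 ≈ 0.43709)
E = -117527/151 (E = 331*(66/151) - 923 = 21846/151 - 923 = -117527/151 ≈ -778.32)
(333*929 + M(9)) - E = (333*929 + 9) - 1*(-117527/151) = (309357 + 9) + 117527/151 = 309366 + 117527/151 = 46831793/151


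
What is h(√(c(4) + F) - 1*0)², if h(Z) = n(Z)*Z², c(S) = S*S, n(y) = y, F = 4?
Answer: 8000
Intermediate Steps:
c(S) = S²
h(Z) = Z³ (h(Z) = Z*Z² = Z³)
h(√(c(4) + F) - 1*0)² = ((√(4² + 4) - 1*0)³)² = ((√(16 + 4) + 0)³)² = ((√20 + 0)³)² = ((2*√5 + 0)³)² = ((2*√5)³)² = (40*√5)² = 8000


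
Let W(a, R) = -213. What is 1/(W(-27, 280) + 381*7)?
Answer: 1/2454 ≈ 0.00040750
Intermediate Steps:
1/(W(-27, 280) + 381*7) = 1/(-213 + 381*7) = 1/(-213 + 2667) = 1/2454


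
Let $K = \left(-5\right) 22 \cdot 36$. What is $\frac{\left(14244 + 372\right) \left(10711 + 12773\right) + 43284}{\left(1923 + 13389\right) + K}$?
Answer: $\frac{28607119}{946} \approx 30240.0$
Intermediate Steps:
$K = -3960$ ($K = \left(-110\right) 36 = -3960$)
$\frac{\left(14244 + 372\right) \left(10711 + 12773\right) + 43284}{\left(1923 + 13389\right) + K} = \frac{\left(14244 + 372\right) \left(10711 + 12773\right) + 43284}{\left(1923 + 13389\right) - 3960} = \frac{14616 \cdot 23484 + 43284}{15312 - 3960} = \frac{343242144 + 43284}{11352} = 343285428 \cdot \frac{1}{11352} = \frac{28607119}{946}$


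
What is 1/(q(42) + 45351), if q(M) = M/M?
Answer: 1/45352 ≈ 2.2050e-5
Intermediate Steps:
q(M) = 1
1/(q(42) + 45351) = 1/(1 + 45351) = 1/45352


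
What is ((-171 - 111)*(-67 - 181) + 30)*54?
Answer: 3778164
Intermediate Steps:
((-171 - 111)*(-67 - 181) + 30)*54 = (-282*(-248) + 30)*54 = (69936 + 30)*54 = 69966*54 = 3778164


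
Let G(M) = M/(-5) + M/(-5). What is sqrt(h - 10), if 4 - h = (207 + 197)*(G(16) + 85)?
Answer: I*sqrt(794010)/5 ≈ 178.21*I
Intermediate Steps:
G(M) = -2*M/5 (G(M) = M*(-1/5) + M*(-1/5) = -M/5 - M/5 = -2*M/5)
h = -158752/5 (h = 4 - (207 + 197)*(-2/5*16 + 85) = 4 - 404*(-32/5 + 85) = 4 - 404*393/5 = 4 - 1*158772/5 = 4 - 158772/5 = -158752/5 ≈ -31750.)
sqrt(h - 10) = sqrt(-158752/5 - 10) = sqrt(-158802/5) = I*sqrt(794010)/5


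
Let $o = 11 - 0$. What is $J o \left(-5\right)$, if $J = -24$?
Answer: $1320$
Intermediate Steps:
$o = 11$ ($o = 11 + 0 = 11$)
$J o \left(-5\right) = \left(-24\right) 11 \left(-5\right) = \left(-264\right) \left(-5\right) = 1320$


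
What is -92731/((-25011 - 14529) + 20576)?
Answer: 92731/18964 ≈ 4.8898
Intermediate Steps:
-92731/((-25011 - 14529) + 20576) = -92731/(-39540 + 20576) = -92731/(-18964) = -92731*(-1/18964) = 92731/18964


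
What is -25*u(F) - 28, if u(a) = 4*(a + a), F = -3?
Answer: 572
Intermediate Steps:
u(a) = 8*a (u(a) = 4*(2*a) = 8*a)
-25*u(F) - 28 = -200*(-3) - 28 = -25*(-24) - 28 = 600 - 28 = 572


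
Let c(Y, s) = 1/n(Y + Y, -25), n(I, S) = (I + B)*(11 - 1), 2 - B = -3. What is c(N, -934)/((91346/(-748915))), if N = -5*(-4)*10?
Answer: -149783/73990260 ≈ -0.0020244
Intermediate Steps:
B = 5 (B = 2 - 1*(-3) = 2 + 3 = 5)
n(I, S) = 50 + 10*I (n(I, S) = (I + 5)*(11 - 1) = (5 + I)*10 = 50 + 10*I)
N = 200 (N = 20*10 = 200)
c(Y, s) = 1/(50 + 20*Y) (c(Y, s) = 1/(50 + 10*(Y + Y)) = 1/(50 + 10*(2*Y)) = 1/(50 + 20*Y))
c(N, -934)/((91346/(-748915))) = (1/(10*(5 + 2*200)))/((91346/(-748915))) = (1/(10*(5 + 400)))/((91346*(-1/748915))) = ((1/10)/405)/(-91346/748915) = ((1/10)*(1/405))*(-748915/91346) = (1/4050)*(-748915/91346) = -149783/73990260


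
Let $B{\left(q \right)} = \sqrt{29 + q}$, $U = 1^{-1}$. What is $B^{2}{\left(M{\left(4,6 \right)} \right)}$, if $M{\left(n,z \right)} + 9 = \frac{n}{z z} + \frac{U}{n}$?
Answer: $\frac{733}{36} \approx 20.361$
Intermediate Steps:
$U = 1$
$M{\left(n,z \right)} = -9 + \frac{1}{n} + \frac{n}{z^{2}}$ ($M{\left(n,z \right)} = -9 + \left(\frac{n}{z z} + 1 \frac{1}{n}\right) = -9 + \left(\frac{n}{z^{2}} + \frac{1}{n}\right) = -9 + \left(\frac{1}{n} + \frac{n}{z^{2}}\right) = -9 + \frac{1}{n} + \frac{n}{z^{2}}$)
$B^{2}{\left(M{\left(4,6 \right)} \right)} = \left(\sqrt{29 + \left(-9 + \frac{1}{4} + \frac{4}{36}\right)}\right)^{2} = \left(\sqrt{29 + \left(-9 + \frac{1}{4} + 4 \cdot \frac{1}{36}\right)}\right)^{2} = \left(\sqrt{29 + \left(-9 + \frac{1}{4} + \frac{1}{9}\right)}\right)^{2} = \left(\sqrt{29 - \frac{311}{36}}\right)^{2} = \left(\sqrt{\frac{733}{36}}\right)^{2} = \left(\frac{\sqrt{733}}{6}\right)^{2} = \frac{733}{36}$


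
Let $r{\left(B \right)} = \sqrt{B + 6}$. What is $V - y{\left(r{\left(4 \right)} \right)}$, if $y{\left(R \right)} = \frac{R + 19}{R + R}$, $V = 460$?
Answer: $\frac{919}{2} - \frac{19 \sqrt{10}}{20} \approx 456.5$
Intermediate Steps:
$r{\left(B \right)} = \sqrt{6 + B}$
$y{\left(R \right)} = \frac{19 + R}{2 R}$
$V - y{\left(r{\left(4 \right)} \right)} = 460 - \frac{19 + \sqrt{6 + 4}}{2 \sqrt{6 + 4}} = 460 - \frac{19 + \sqrt{10}}{2 \sqrt{10}} = 460 - \frac{\frac{\sqrt{10}}{10} \left(19 + \sqrt{10}\right)}{2} = 460 - \frac{\sqrt{10} \left(19 + \sqrt{10}\right)}{20}$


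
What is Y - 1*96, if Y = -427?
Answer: -523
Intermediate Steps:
Y - 1*96 = -427 - 1*96 = -427 - 96 = -523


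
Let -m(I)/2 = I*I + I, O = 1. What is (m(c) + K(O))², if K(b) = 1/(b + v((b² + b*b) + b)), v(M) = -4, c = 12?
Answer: 877969/9 ≈ 97552.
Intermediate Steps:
m(I) = -2*I - 2*I² (m(I) = -2*(I*I + I) = -2*(I² + I) = -2*(I + I²) = -2*I - 2*I²)
K(b) = 1/(-4 + b) (K(b) = 1/(b - 4) = 1/(-4 + b))
(m(c) + K(O))² = (-2*12*(1 + 12) + 1/(-4 + 1))² = (-2*12*13 + 1/(-3))² = (-312 - ⅓)² = (-937/3)² = 877969/9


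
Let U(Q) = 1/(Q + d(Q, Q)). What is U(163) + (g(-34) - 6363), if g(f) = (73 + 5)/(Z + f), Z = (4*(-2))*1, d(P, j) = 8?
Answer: -7618727/1197 ≈ -6364.9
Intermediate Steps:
Z = -8 (Z = -8*1 = -8)
g(f) = 78/(-8 + f) (g(f) = (73 + 5)/(-8 + f) = 78/(-8 + f))
U(Q) = 1/(8 + Q) (U(Q) = 1/(Q + 8) = 1/(8 + Q))
U(163) + (g(-34) - 6363) = 1/(8 + 163) + (78/(-8 - 34) - 6363) = 1/171 + (78/(-42) - 6363) = 1/171 + (78*(-1/42) - 6363) = 1/171 + (-13/7 - 6363) = 1/171 - 44554/7 = -7618727/1197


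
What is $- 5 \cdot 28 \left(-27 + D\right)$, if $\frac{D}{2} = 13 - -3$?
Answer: $-700$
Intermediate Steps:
$D = 32$ ($D = 2 \left(13 - -3\right) = 2 \left(13 + 3\right) = 2 \cdot 16 = 32$)
$- 5 \cdot 28 \left(-27 + D\right) = - 5 \cdot 28 \left(-27 + 32\right) = - 5 \cdot 28 \cdot 5 = \left(-5\right) 140 = -700$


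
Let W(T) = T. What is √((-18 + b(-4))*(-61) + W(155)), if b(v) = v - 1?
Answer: √1558 ≈ 39.471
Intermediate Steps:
b(v) = -1 + v
√((-18 + b(-4))*(-61) + W(155)) = √((-18 + (-1 - 4))*(-61) + 155) = √((-18 - 5)*(-61) + 155) = √(-23*(-61) + 155) = √(1403 + 155) = √1558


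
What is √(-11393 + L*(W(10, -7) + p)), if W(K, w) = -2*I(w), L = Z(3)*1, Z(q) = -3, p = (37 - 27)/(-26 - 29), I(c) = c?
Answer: I*√1383569/11 ≈ 106.93*I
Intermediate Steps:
p = -2/11 (p = 10/(-55) = 10*(-1/55) = -2/11 ≈ -0.18182)
L = -3 (L = -3*1 = -3)
W(K, w) = -2*w
√(-11393 + L*(W(10, -7) + p)) = √(-11393 - 3*(-2*(-7) - 2/11)) = √(-11393 - 3*(14 - 2/11)) = √(-11393 - 3*152/11) = √(-11393 - 456/11) = √(-125779/11) = I*√1383569/11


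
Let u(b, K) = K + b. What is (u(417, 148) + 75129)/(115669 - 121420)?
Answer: -75694/5751 ≈ -13.162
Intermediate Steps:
(u(417, 148) + 75129)/(115669 - 121420) = ((148 + 417) + 75129)/(115669 - 121420) = (565 + 75129)/(-5751) = 75694*(-1/5751) = -75694/5751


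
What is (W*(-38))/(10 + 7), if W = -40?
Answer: 1520/17 ≈ 89.412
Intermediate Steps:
(W*(-38))/(10 + 7) = (-40*(-38))/(10 + 7) = 1520/17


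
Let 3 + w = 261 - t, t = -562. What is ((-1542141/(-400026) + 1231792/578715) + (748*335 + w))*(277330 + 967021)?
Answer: 24140719791610860160619/77167015530 ≈ 3.1284e+11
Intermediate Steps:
w = 820 (w = -3 + (261 - 1*(-562)) = -3 + (261 + 562) = -3 + 823 = 820)
((-1542141/(-400026) + 1231792/578715) + (748*335 + w))*(277330 + 967021) = ((-1542141/(-400026) + 1231792/578715) + (748*335 + 820))*(277330 + 967021) = ((-1542141*(-1/400026) + 1231792*(1/578715)) + (250580 + 820))*1244351 = ((514047/133342 + 1231792/578715) + 251400)*1244351 = (461736318469/77167015530 + 251400)*1244351 = (19400249440560469/77167015530)*1244351 = 24140719791610860160619/77167015530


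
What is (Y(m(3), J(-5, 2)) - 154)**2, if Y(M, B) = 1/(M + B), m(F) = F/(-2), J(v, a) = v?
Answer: 4016016/169 ≈ 23763.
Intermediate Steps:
m(F) = -F/2 (m(F) = F*(-1/2) = -F/2)
Y(M, B) = 1/(B + M)
(Y(m(3), J(-5, 2)) - 154)**2 = (1/(-5 - 1/2*3) - 154)**2 = (1/(-5 - 3/2) - 154)**2 = (1/(-13/2) - 154)**2 = (-2/13 - 154)**2 = (-2004/13)**2 = 4016016/169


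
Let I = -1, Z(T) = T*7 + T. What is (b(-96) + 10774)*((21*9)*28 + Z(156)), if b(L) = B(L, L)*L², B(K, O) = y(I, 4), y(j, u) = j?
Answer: 10189320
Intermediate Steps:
Z(T) = 8*T (Z(T) = 7*T + T = 8*T)
B(K, O) = -1
b(L) = -L²
(b(-96) + 10774)*((21*9)*28 + Z(156)) = (-1*(-96)² + 10774)*((21*9)*28 + 8*156) = (-1*9216 + 10774)*(189*28 + 1248) = (-9216 + 10774)*(5292 + 1248) = 1558*6540 = 10189320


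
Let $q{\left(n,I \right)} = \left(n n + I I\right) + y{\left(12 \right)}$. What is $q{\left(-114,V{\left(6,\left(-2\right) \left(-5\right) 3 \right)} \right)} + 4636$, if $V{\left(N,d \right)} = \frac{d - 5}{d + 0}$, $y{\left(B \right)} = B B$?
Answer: $\frac{639961}{36} \approx 17777.0$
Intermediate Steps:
$y{\left(B \right)} = B^{2}$
$V{\left(N,d \right)} = \frac{-5 + d}{d}$
$q{\left(n,I \right)} = 144 + I^{2} + n^{2}$ ($q{\left(n,I \right)} = \left(n n + I I\right) + 12^{2} = \left(n^{2} + I^{2}\right) + 144 = \left(I^{2} + n^{2}\right) + 144 = 144 + I^{2} + n^{2}$)
$q{\left(-114,V{\left(6,\left(-2\right) \left(-5\right) 3 \right)} \right)} + 4636 = \left(144 + \left(\frac{-5 + \left(-2\right) \left(-5\right) 3}{\left(-2\right) \left(-5\right) 3}\right)^{2} + \left(-114\right)^{2}\right) + 4636 = \left(144 + \left(\frac{-5 + 10 \cdot 3}{10 \cdot 3}\right)^{2} + 12996\right) + 4636 = \left(144 + \left(\frac{-5 + 30}{30}\right)^{2} + 12996\right) + 4636 = \left(144 + \left(\frac{1}{30} \cdot 25\right)^{2} + 12996\right) + 4636 = \left(144 + \left(\frac{5}{6}\right)^{2} + 12996\right) + 4636 = \left(144 + \frac{25}{36} + 12996\right) + 4636 = \frac{473065}{36} + 4636 = \frac{639961}{36}$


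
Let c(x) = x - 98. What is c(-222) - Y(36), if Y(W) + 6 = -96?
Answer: -218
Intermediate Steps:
c(x) = -98 + x
Y(W) = -102 (Y(W) = -6 - 96 = -102)
c(-222) - Y(36) = (-98 - 222) - 1*(-102) = -320 + 102 = -218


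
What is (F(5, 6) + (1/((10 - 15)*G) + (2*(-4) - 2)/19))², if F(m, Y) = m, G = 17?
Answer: 51926436/2608225 ≈ 19.909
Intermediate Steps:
(F(5, 6) + (1/((10 - 15)*G) + (2*(-4) - 2)/19))² = (5 + (1/((10 - 15)*17) + (2*(-4) - 2)/19))² = (5 + ((1/17)/(-5) + (-8 - 2)*(1/19)))² = (5 + (-⅕*1/17 - 10*1/19))² = (5 + (-1/85 - 10/19))² = (5 - 869/1615)² = (7206/1615)² = 51926436/2608225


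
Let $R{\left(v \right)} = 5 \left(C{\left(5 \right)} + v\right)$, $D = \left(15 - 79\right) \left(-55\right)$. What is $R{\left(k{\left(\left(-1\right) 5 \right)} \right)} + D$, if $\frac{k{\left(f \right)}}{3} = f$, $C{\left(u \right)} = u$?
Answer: $3470$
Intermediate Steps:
$k{\left(f \right)} = 3 f$
$D = 3520$ ($D = \left(-64\right) \left(-55\right) = 3520$)
$R{\left(v \right)} = 25 + 5 v$ ($R{\left(v \right)} = 5 \left(5 + v\right) = 25 + 5 v$)
$R{\left(k{\left(\left(-1\right) 5 \right)} \right)} + D = \left(25 + 5 \cdot 3 \left(\left(-1\right) 5\right)\right) + 3520 = \left(25 + 5 \cdot 3 \left(-5\right)\right) + 3520 = \left(25 + 5 \left(-15\right)\right) + 3520 = \left(25 - 75\right) + 3520 = -50 + 3520 = 3470$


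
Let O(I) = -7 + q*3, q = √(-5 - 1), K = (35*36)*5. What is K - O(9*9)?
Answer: 6307 - 3*I*√6 ≈ 6307.0 - 7.3485*I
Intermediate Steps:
K = 6300 (K = 1260*5 = 6300)
q = I*√6 (q = √(-6) = I*√6 ≈ 2.4495*I)
O(I) = -7 + 3*I*√6 (O(I) = -7 + (I*√6)*3 = -7 + 3*I*√6)
K - O(9*9) = 6300 - (-7 + 3*I*√6) = 6300 + (7 - 3*I*√6) = 6307 - 3*I*√6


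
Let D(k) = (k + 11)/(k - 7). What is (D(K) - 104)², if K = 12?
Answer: 247009/25 ≈ 9880.4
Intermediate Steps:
D(k) = (11 + k)/(-7 + k)
(D(K) - 104)² = ((11 + 12)/(-7 + 12) - 104)² = (23/5 - 104)² = (-497/5)² = 247009/25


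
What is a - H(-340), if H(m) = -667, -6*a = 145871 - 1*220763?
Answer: 13149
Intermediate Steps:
a = 12482 (a = -(145871 - 1*220763)/6 = -(145871 - 220763)/6 = -⅙*(-74892) = 12482)
a - H(-340) = 12482 - 1*(-667) = 12482 + 667 = 13149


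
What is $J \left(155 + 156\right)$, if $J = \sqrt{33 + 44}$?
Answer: $311 \sqrt{77} \approx 2729.0$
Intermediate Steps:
$J = \sqrt{77} \approx 8.775$
$J \left(155 + 156\right) = \sqrt{77} \left(155 + 156\right) = \sqrt{77} \cdot 311 = 311 \sqrt{77}$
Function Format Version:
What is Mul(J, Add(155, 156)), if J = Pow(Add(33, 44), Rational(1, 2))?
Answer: Mul(311, Pow(77, Rational(1, 2))) ≈ 2729.0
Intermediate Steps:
J = Pow(77, Rational(1, 2)) ≈ 8.7750
Mul(J, Add(155, 156)) = Mul(Pow(77, Rational(1, 2)), Add(155, 156)) = Mul(Pow(77, Rational(1, 2)), 311) = Mul(311, Pow(77, Rational(1, 2)))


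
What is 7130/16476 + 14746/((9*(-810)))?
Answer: -15914783/10009170 ≈ -1.5900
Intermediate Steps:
7130/16476 + 14746/((9*(-810))) = 7130*(1/16476) + 14746/(-7290) = 3565/8238 + 14746*(-1/7290) = 3565/8238 - 7373/3645 = -15914783/10009170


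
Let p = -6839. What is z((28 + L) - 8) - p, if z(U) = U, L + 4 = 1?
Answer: 6856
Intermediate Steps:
L = -3 (L = -4 + 1 = -3)
z((28 + L) - 8) - p = ((28 - 3) - 8) - 1*(-6839) = (25 - 8) + 6839 = 17 + 6839 = 6856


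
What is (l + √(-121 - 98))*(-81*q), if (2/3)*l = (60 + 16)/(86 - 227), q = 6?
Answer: 18468/47 - 486*I*√219 ≈ 392.94 - 7192.1*I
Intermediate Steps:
l = -38/47 (l = 3*((60 + 16)/(86 - 227))/2 = 3*(76/(-141))/2 = 3*(76*(-1/141))/2 = (3/2)*(-76/141) = -38/47 ≈ -0.80851)
(l + √(-121 - 98))*(-81*q) = (-38/47 + √(-121 - 98))*(-81*6) = (-38/47 + √(-219))*(-486) = (-38/47 + I*√219)*(-486) = 18468/47 - 486*I*√219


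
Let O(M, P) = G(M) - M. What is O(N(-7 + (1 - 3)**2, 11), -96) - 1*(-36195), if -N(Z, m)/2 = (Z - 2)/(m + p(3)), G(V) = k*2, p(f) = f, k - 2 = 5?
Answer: 253458/7 ≈ 36208.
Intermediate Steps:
k = 7 (k = 2 + 5 = 7)
G(V) = 14 (G(V) = 7*2 = 14)
N(Z, m) = -2*(-2 + Z)/(3 + m) (N(Z, m) = -2*(Z - 2)/(m + 3) = -2*(-2 + Z)/(3 + m))
O(M, P) = 14 - M
O(N(-7 + (1 - 3)**2, 11), -96) - 1*(-36195) = (14 - 2*(2 - (-7 + (1 - 3)**2))/(3 + 11)) - 1*(-36195) = (14 - 2*(2 - (-7 + (-2)**2))/14) + 36195 = (14 - 2*(2 - (-7 + 4))/14) + 36195 = (14 - 2*(2 - 1*(-3))/14) + 36195 = (14 - 2*(2 + 3)/14) + 36195 = (14 - 2*5/14) + 36195 = (14 - 1*5/7) + 36195 = (14 - 5/7) + 36195 = 93/7 + 36195 = 253458/7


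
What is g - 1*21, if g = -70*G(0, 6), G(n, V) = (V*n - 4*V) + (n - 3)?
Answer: 1869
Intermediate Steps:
G(n, V) = -3 + n - 4*V + V*n (G(n, V) = (-4*V + V*n) + (-3 + n) = -3 + n - 4*V + V*n)
g = 1890 (g = -70*(-3 + 0 - 4*6 + 6*0) = -70*(-3 + 0 - 24 + 0) = -70*(-27) = 1890)
g - 1*21 = 1890 - 1*21 = 1890 - 21 = 1869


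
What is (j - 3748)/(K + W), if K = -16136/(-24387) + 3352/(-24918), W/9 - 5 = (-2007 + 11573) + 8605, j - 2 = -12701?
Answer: -1665739183317/16567711840828 ≈ -0.10054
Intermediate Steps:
j = -12699 (j = 2 - 12701 = -12699)
W = 163584 (W = 45 + 9*((-2007 + 11573) + 8605) = 45 + 9*(9566 + 8605) = 45 + 9*18171 = 45 + 163539 = 163584)
K = 53388604/101279211 (K = -16136*(-1/24387) + 3352*(-1/24918) = 16136/24387 - 1676/12459 = 53388604/101279211 ≈ 0.52714)
(j - 3748)/(K + W) = (-12699 - 3748)/(53388604/101279211 + 163584) = -16447/16567711840828/101279211 = -16447*101279211/16567711840828 = -1665739183317/16567711840828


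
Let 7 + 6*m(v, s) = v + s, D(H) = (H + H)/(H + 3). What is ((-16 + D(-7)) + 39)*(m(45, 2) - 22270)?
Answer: -1769935/3 ≈ -5.8998e+5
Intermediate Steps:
D(H) = 2*H/(3 + H) (D(H) = (2*H)/(3 + H) = 2*H/(3 + H))
m(v, s) = -7/6 + s/6 + v/6 (m(v, s) = -7/6 + (v + s)/6 = -7/6 + (s + v)/6 = -7/6 + (s/6 + v/6) = -7/6 + s/6 + v/6)
((-16 + D(-7)) + 39)*(m(45, 2) - 22270) = ((-16 + 2*(-7)/(3 - 7)) + 39)*((-7/6 + (1/6)*2 + (1/6)*45) - 22270) = ((-16 + 2*(-7)/(-4)) + 39)*((-7/6 + 1/3 + 15/2) - 22270) = ((-16 + 2*(-7)*(-1/4)) + 39)*(20/3 - 22270) = ((-16 + 7/2) + 39)*(-66790/3) = (-25/2 + 39)*(-66790/3) = (53/2)*(-66790/3) = -1769935/3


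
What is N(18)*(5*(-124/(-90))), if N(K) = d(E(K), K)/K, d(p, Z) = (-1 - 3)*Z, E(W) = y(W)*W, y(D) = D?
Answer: -248/9 ≈ -27.556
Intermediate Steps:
E(W) = W² (E(W) = W*W = W²)
d(p, Z) = -4*Z
N(K) = -4 (N(K) = (-4*K)/K = -4)
N(18)*(5*(-124/(-90))) = -20*(-124/(-90)) = -20*(-124*(-1/90)) = -20*62/45 = -4*62/9 = -248/9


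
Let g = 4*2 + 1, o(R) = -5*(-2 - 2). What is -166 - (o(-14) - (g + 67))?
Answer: -110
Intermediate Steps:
o(R) = 20 (o(R) = -5*(-4) = 20)
g = 9 (g = 8 + 1 = 9)
-166 - (o(-14) - (g + 67)) = -166 - (20 - (9 + 67)) = -166 - (20 - 1*76) = -166 - (20 - 76) = -166 - 1*(-56) = -166 + 56 = -110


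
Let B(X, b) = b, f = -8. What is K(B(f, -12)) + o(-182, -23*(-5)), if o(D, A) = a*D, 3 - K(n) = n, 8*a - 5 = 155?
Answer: -3625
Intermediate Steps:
a = 20 (a = 5/8 + (1/8)*155 = 5/8 + 155/8 = 20)
K(n) = 3 - n
o(D, A) = 20*D
K(B(f, -12)) + o(-182, -23*(-5)) = (3 - 1*(-12)) + 20*(-182) = (3 + 12) - 3640 = 15 - 3640 = -3625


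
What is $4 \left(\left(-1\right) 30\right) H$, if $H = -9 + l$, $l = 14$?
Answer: $-600$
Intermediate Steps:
$H = 5$ ($H = -9 + 14 = 5$)
$4 \left(\left(-1\right) 30\right) H = 4 \left(\left(-1\right) 30\right) 5 = 4 \left(-30\right) 5 = \left(-120\right) 5 = -600$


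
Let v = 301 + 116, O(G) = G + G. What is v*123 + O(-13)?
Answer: 51265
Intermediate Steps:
O(G) = 2*G
v = 417
v*123 + O(-13) = 417*123 + 2*(-13) = 51291 - 26 = 51265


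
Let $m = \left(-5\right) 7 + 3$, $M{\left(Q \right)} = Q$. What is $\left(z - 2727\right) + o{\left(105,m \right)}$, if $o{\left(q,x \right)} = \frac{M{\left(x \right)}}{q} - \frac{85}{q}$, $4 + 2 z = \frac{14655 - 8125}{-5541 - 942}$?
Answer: $- \frac{619590857}{226905} \approx -2730.6$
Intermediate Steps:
$z = - \frac{16231}{6483}$ ($z = -2 + \frac{\left(14655 - 8125\right) \frac{1}{-5541 - 942}}{2} = -2 + \frac{6530 \frac{1}{-6483}}{2} = -2 + \frac{6530 \left(- \frac{1}{6483}\right)}{2} = -2 + \frac{1}{2} \left(- \frac{6530}{6483}\right) = -2 - \frac{3265}{6483} = - \frac{16231}{6483} \approx -2.5036$)
$m = -32$ ($m = -35 + 3 = -32$)
$o{\left(q,x \right)} = - \frac{85}{q} + \frac{x}{q}$ ($o{\left(q,x \right)} = \frac{x}{q} - \frac{85}{q} = - \frac{85}{q} + \frac{x}{q}$)
$\left(z - 2727\right) + o{\left(105,m \right)} = \left(- \frac{16231}{6483} - 2727\right) + \frac{-85 - 32}{105} = - \frac{17695372}{6483} + \frac{1}{105} \left(-117\right) = - \frac{17695372}{6483} - \frac{39}{35} = - \frac{619590857}{226905}$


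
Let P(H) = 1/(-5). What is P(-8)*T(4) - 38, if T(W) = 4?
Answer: -194/5 ≈ -38.800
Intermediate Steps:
P(H) = -⅕
P(-8)*T(4) - 38 = -⅕*4 - 38 = -⅘ - 38 = -194/5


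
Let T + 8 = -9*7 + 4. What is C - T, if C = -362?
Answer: -295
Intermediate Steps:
T = -67 (T = -8 + (-9*7 + 4) = -8 + (-63 + 4) = -8 - 59 = -67)
C - T = -362 - 1*(-67) = -362 + 67 = -295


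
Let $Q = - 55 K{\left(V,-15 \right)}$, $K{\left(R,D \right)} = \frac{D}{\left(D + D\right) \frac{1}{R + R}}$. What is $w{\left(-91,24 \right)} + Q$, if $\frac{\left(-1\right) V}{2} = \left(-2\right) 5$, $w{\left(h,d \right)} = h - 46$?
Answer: $-1237$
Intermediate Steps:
$w{\left(h,d \right)} = -46 + h$ ($w{\left(h,d \right)} = h - 46 = -46 + h$)
$V = 20$ ($V = - 2 \left(\left(-2\right) 5\right) = \left(-2\right) \left(-10\right) = 20$)
$K{\left(R,D \right)} = R$ ($K{\left(R,D \right)} = \frac{D}{2 D \frac{1}{2 R}} = \frac{D}{D \frac{1}{R}} = D \frac{R}{D} = R$)
$Q = -1100$ ($Q = \left(-55\right) 20 = -1100$)
$w{\left(-91,24 \right)} + Q = \left(-46 - 91\right) - 1100 = -137 - 1100 = -1237$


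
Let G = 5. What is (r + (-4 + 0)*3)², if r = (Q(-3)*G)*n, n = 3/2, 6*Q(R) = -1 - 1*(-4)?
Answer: 1089/16 ≈ 68.063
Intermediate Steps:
Q(R) = ½ (Q(R) = (-1 - 1*(-4))/6 = (-1 + 4)/6 = (⅙)*3 = ½)
n = 3/2 (n = 3*(½) = 3/2 ≈ 1.5000)
r = 15/4 (r = ((½)*5)*(3/2) = (5/2)*(3/2) = 15/4 ≈ 3.7500)
(r + (-4 + 0)*3)² = (15/4 + (-4 + 0)*3)² = (15/4 - 4*3)² = (15/4 - 12)² = (-33/4)² = 1089/16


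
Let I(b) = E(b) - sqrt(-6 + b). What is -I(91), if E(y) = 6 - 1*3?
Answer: -3 + sqrt(85) ≈ 6.2195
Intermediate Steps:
E(y) = 3 (E(y) = 6 - 3 = 3)
I(b) = 3 - sqrt(-6 + b)
-I(91) = -(3 - sqrt(-6 + 91)) = -(3 - sqrt(85)) = -3 + sqrt(85)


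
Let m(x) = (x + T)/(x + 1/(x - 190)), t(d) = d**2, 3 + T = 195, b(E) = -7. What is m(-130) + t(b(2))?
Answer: 2018609/41601 ≈ 48.523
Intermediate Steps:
T = 192 (T = -3 + 195 = 192)
m(x) = (192 + x)/(x + 1/(-190 + x)) (m(x) = (x + 192)/(x + 1/(x - 190)) = (192 + x)/(x + 1/(-190 + x)))
m(-130) + t(b(2)) = (-36480 + (-130)**2 + 2*(-130))/(1 + (-130)**2 - 190*(-130)) + (-7)**2 = (-36480 + 16900 - 260)/(1 + 16900 + 24700) + 49 = -19840/41601 + 49 = 2018609/41601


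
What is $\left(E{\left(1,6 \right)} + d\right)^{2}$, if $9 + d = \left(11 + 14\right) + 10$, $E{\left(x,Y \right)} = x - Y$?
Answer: $441$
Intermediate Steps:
$d = 26$ ($d = -9 + \left(\left(11 + 14\right) + 10\right) = -9 + \left(25 + 10\right) = -9 + 35 = 26$)
$\left(E{\left(1,6 \right)} + d\right)^{2} = \left(\left(1 - 6\right) + 26\right)^{2} = \left(-5 + 26\right)^{2} = 21^{2} = 441$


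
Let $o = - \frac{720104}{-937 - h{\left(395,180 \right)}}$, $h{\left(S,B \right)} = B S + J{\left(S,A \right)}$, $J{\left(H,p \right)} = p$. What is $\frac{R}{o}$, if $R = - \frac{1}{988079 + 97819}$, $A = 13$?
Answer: $- \frac{3275}{35543613336} \approx -9.214 \cdot 10^{-8}$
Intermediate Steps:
$h{\left(S,B \right)} = 13 + B S$ ($h{\left(S,B \right)} = B S + 13 = 13 + B S$)
$R = - \frac{1}{1085898} \approx -9.209 \cdot 10^{-7}$
$o = \frac{32732}{3275}$ ($o = - \frac{720104}{-937 - \left(13 + 180 \cdot 395\right)} = - \frac{720104}{-937 - \left(13 + 71100\right)} = - \frac{720104}{-937 - 71113} = - \frac{720104}{-72050} = \left(-720104\right) \left(- \frac{1}{72050}\right) = \frac{32732}{3275} \approx 9.9945$)
$\frac{R}{o} = - \frac{1}{1085898 \cdot \frac{32732}{3275}} = \left(- \frac{1}{1085898}\right) \frac{3275}{32732} = - \frac{3275}{35543613336}$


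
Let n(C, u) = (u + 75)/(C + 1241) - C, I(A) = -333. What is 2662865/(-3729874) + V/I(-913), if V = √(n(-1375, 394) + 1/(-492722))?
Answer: -2662865/3729874 - √9249051941119/27346071 ≈ -0.82514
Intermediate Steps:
n(C, u) = -C + (75 + u)/(1241 + C) (n(C, u) = (75 + u)/(1241 + C) - C = -C + (75 + u)/(1241 + C))
V = 3*√9249051941119/246361 (V = √((75 + 394 - 1*(-1375)² - 1241*(-1375))/(1241 - 1375) + 1/(-492722)) = √((75 + 394 - 1*1890625 + 1706375)/(-134) - 1/492722) = √(-(75 + 394 - 1890625 + 1706375)/134 - 1/492722) = √(-1/134*(-183781) - 1/492722) = √(2743/2 - 1/492722) = √(337884111/246361) = 3*√9249051941119/246361 ≈ 37.034)
2662865/(-3729874) + V/I(-913) = 2662865/(-3729874) + (3*√9249051941119/246361)/(-333) = 2662865*(-1/3729874) + (3*√9249051941119/246361)*(-1/333) = -2662865/3729874 - √9249051941119/27346071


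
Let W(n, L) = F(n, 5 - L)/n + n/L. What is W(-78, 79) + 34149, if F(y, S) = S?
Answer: 105212950/3081 ≈ 34149.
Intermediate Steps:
W(n, L) = n/L + (5 - L)/n (W(n, L) = (5 - L)/n + n/L = n/L + (5 - L)/n)
W(-78, 79) + 34149 = (5/(-78) - 78/79 - 1*79/(-78)) + 34149 = (5*(-1/78) - 78*1/79 - 1*79*(-1/78)) + 34149 = (-5/78 - 78/79 + 79/78) + 34149 = -119/3081 + 34149 = 105212950/3081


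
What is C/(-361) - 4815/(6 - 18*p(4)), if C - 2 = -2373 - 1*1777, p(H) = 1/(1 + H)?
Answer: -2880433/1444 ≈ -1994.8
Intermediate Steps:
C = -4148 (C = 2 + (-2373 - 1*1777) = 2 + (-2373 - 1777) = 2 - 4150 = -4148)
C/(-361) - 4815/(6 - 18*p(4)) = -4148/(-361) - 4815/(6 - 18/(1 + 4)) = -4148*(-1/361) - 4815/(6 - 18/5) = 4148/361 - 4815/(6 - 18*1/5) = 4148/361 - 4815/(6 - 18/5) = 4148/361 - 4815/12/5 = 4148/361 - 4815*5/12 = 4148/361 - 8025/4 = -2880433/1444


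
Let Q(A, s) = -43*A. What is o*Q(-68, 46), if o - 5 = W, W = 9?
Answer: 40936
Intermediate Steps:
o = 14 (o = 5 + 9 = 14)
o*Q(-68, 46) = 14*(-43*(-68)) = 14*2924 = 40936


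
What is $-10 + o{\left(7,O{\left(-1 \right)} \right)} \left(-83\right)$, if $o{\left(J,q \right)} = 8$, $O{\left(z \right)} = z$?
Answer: $-674$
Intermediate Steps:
$-10 + o{\left(7,O{\left(-1 \right)} \right)} \left(-83\right) = -10 + 8 \left(-83\right) = -10 - 664 = -674$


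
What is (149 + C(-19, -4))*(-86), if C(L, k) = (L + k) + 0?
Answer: -10836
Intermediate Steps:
C(L, k) = L + k
(149 + C(-19, -4))*(-86) = (149 + (-19 - 4))*(-86) = (149 - 23)*(-86) = 126*(-86) = -10836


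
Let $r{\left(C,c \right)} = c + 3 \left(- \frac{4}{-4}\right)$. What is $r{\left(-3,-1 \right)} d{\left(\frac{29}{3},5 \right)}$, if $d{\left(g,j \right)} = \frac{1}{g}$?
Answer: $\frac{6}{29} \approx 0.2069$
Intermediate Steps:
$r{\left(C,c \right)} = 3 + c$ ($r{\left(C,c \right)} = c + 3 \left(\left(-4\right) \left(- \frac{1}{4}\right)\right) = c + 3 \cdot 1 = c + 3 = 3 + c$)
$r{\left(-3,-1 \right)} d{\left(\frac{29}{3},5 \right)} = \frac{3 - 1}{29 \cdot \frac{1}{3}} = \frac{2}{29 \cdot \frac{1}{3}} = \frac{2}{\frac{29}{3}} = 2 \cdot \frac{3}{29} = \frac{6}{29}$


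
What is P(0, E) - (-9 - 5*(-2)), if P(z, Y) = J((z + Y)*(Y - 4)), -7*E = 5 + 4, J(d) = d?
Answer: 284/49 ≈ 5.7959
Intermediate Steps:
E = -9/7 (E = -(5 + 4)/7 = -⅐*9 = -9/7 ≈ -1.2857)
P(z, Y) = (-4 + Y)*(Y + z) (P(z, Y) = (z + Y)*(Y - 4) = (Y + z)*(-4 + Y) = (-4 + Y)*(Y + z))
P(0, E) - (-9 - 5*(-2)) = ((-9/7)² - 4*(-9/7) - 4*0 - 9/7*0) - (-9 - 5*(-2)) = (81/49 + 36/7 + 0 + 0) - (-9 + 10) = 333/49 - 1*1 = 333/49 - 1 = 284/49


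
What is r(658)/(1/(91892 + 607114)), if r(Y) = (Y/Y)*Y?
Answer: 459945948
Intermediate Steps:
r(Y) = Y (r(Y) = 1*Y = Y)
r(658)/(1/(91892 + 607114)) = 658/(1/(91892 + 607114)) = 658/(1/699006) = 658*699006 = 459945948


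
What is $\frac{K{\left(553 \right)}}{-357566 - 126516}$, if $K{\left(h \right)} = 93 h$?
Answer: $- \frac{51429}{484082} \approx -0.10624$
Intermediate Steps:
$\frac{K{\left(553 \right)}}{-357566 - 126516} = \frac{93 \cdot 553}{-357566 - 126516} = \frac{51429}{-484082} = 51429 \left(- \frac{1}{484082}\right) = - \frac{51429}{484082}$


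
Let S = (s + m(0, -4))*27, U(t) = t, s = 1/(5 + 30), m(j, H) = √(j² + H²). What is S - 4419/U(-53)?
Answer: 356436/1855 ≈ 192.15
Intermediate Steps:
m(j, H) = √(H² + j²)
s = 1/35 ≈ 0.028571
S = 3807/35 (S = (1/35 + √((-4)² + 0²))*27 = (1/35 + √(16 + 0))*27 = (1/35 + √16)*27 = (1/35 + 4)*27 = (141/35)*27 = 3807/35 ≈ 108.77)
S - 4419/U(-53) = 3807/35 - 4419/(-53) = 3807/35 - 4419*(-1)/53 = 3807/35 - 1*(-4419/53) = 3807/35 + 4419/53 = 356436/1855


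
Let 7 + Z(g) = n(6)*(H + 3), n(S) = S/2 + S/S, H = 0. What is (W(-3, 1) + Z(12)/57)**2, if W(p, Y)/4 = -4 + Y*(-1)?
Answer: 1288225/3249 ≈ 396.50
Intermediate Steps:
n(S) = 1 + S/2 (n(S) = S*(1/2) + 1 = S/2 + 1 = 1 + S/2)
W(p, Y) = -16 - 4*Y (W(p, Y) = 4*(-4 + Y*(-1)) = 4*(-4 - Y) = -16 - 4*Y)
Z(g) = 5 (Z(g) = -7 + (1 + (1/2)*6)*(0 + 3) = -7 + (1 + 3)*3 = -7 + 4*3 = -7 + 12 = 5)
(W(-3, 1) + Z(12)/57)**2 = ((-16 - 4*1) + 5/57)**2 = ((-16 - 4) + 5*(1/57))**2 = (-20 + 5/57)**2 = (-1135/57)**2 = 1288225/3249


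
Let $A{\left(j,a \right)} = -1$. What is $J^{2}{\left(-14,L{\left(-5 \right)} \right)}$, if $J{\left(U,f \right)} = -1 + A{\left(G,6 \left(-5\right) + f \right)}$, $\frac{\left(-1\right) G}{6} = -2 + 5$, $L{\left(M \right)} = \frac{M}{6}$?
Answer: $4$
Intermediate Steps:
$L{\left(M \right)} = \frac{M}{6}$ ($L{\left(M \right)} = M \frac{1}{6} = \frac{M}{6}$)
$G = -18$ ($G = - 6 \left(-2 + 5\right) = \left(-6\right) 3 = -18$)
$J{\left(U,f \right)} = -2$ ($J{\left(U,f \right)} = -1 - 1 = -2$)
$J^{2}{\left(-14,L{\left(-5 \right)} \right)} = \left(-2\right)^{2} = 4$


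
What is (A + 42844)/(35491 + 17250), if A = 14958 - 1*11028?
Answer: 3598/4057 ≈ 0.88686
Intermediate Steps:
A = 3930 (A = 14958 - 11028 = 3930)
(A + 42844)/(35491 + 17250) = (3930 + 42844)/(35491 + 17250) = 46774/52741 = 46774*(1/52741) = 3598/4057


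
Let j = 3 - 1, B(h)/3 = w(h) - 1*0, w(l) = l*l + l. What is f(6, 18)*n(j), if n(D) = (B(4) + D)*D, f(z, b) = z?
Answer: 744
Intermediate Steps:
w(l) = l + l² (w(l) = l² + l = l + l²)
B(h) = 3*h*(1 + h) (B(h) = 3*(h*(1 + h) - 1*0) = 3*(h*(1 + h) + 0) = 3*(h*(1 + h)) = 3*h*(1 + h))
j = 2
n(D) = D*(60 + D) (n(D) = (3*4*(1 + 4) + D)*D = (3*4*5 + D)*D = (60 + D)*D = D*(60 + D))
f(6, 18)*n(j) = 6*(2*(60 + 2)) = 6*(2*62) = 6*124 = 744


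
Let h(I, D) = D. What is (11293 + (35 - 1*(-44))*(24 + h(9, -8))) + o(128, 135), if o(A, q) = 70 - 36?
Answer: 12591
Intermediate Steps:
o(A, q) = 34
(11293 + (35 - 1*(-44))*(24 + h(9, -8))) + o(128, 135) = (11293 + (35 - 1*(-44))*(24 - 8)) + 34 = (11293 + (35 + 44)*16) + 34 = (11293 + 79*16) + 34 = (11293 + 1264) + 34 = 12557 + 34 = 12591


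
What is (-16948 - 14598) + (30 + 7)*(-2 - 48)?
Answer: -33396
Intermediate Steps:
(-16948 - 14598) + (30 + 7)*(-2 - 48) = -31546 + 37*(-50) = -31546 - 1850 = -33396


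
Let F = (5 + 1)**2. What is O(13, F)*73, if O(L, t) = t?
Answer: 2628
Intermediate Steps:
F = 36 (F = 6**2 = 36)
O(13, F)*73 = 36*73 = 2628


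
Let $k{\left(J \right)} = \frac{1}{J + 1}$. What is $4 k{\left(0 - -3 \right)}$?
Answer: $1$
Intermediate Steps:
$k{\left(J \right)} = \frac{1}{1 + J}$
$4 k{\left(0 - -3 \right)} = \frac{4}{1 + \left(0 - -3\right)} = \frac{4}{1 + \left(0 + 3\right)} = \frac{4}{1 + 3} = \frac{4}{4} = 4 \cdot \frac{1}{4} = 1$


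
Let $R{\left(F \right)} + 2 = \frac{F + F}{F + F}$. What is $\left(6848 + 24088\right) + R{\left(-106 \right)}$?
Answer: $30935$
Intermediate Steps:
$R{\left(F \right)} = -1$ ($R{\left(F \right)} = -2 + \frac{F + F}{F + F} = -2 + \frac{2 F}{2 F} = -2 + 2 F \frac{1}{2 F} = -2 + 1 = -1$)
$\left(6848 + 24088\right) + R{\left(-106 \right)} = \left(6848 + 24088\right) - 1 = 30936 - 1 = 30935$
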